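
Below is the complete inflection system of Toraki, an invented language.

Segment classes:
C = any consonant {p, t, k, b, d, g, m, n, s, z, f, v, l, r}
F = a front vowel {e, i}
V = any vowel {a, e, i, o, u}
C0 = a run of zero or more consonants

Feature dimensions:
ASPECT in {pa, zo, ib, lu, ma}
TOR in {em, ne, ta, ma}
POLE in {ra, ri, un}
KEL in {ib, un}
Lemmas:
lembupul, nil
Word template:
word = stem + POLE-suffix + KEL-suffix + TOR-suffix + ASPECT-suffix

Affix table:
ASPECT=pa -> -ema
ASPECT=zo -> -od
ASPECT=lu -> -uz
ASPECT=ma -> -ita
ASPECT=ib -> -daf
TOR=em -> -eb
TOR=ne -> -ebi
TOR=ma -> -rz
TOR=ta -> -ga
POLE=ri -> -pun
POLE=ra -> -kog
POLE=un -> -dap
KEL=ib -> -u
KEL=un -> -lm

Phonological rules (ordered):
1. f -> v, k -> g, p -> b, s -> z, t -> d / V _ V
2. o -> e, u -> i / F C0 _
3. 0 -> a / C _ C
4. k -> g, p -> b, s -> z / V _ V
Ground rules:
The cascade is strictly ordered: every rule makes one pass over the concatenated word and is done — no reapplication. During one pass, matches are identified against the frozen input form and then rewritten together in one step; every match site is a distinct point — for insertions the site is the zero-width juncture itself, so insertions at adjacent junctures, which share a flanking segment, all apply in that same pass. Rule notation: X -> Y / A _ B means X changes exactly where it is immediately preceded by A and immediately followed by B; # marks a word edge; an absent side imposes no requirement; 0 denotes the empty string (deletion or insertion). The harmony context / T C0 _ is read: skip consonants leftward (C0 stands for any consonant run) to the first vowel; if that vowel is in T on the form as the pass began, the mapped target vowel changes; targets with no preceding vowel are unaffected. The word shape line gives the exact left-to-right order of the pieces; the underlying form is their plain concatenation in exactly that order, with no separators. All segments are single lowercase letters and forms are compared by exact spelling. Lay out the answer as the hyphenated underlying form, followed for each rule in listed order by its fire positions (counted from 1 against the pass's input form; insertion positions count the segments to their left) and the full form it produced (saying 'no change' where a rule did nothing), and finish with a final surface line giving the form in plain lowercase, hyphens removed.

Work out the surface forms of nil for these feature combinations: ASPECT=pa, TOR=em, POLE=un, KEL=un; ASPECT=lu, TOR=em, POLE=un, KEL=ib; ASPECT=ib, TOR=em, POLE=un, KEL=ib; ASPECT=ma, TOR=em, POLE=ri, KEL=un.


cell ASPECT=pa, TOR=em, POLE=un, KEL=un:
underlying: nil-dap-lm-eb-ema
1. f -> v, k -> g, p -> b, s -> z, t -> d / V _ V: no change
2. o -> e, u -> i / F C0 _: no change
3. 0 -> a / C _ C: inserts after position(s) 3, 6, 7: niladapalamebema
4. k -> g, p -> b, s -> z / V _ V: fires at position(s) 7: niladabalamebema
surface: niladabalamebema

cell ASPECT=lu, TOR=em, POLE=un, KEL=ib:
underlying: nil-dap-u-eb-uz
1. f -> v, k -> g, p -> b, s -> z, t -> d / V _ V: fires at position(s) 6: nildabuebuz
2. o -> e, u -> i / F C0 _: fires at position(s) 10: nildabuebiz
3. 0 -> a / C _ C: inserts after position(s) 3: niladabuebiz
4. k -> g, p -> b, s -> z / V _ V: no change
surface: niladabuebiz

cell ASPECT=ib, TOR=em, POLE=un, KEL=ib:
underlying: nil-dap-u-eb-daf
1. f -> v, k -> g, p -> b, s -> z, t -> d / V _ V: fires at position(s) 6: nildabuebdaf
2. o -> e, u -> i / F C0 _: no change
3. 0 -> a / C _ C: inserts after position(s) 3, 9: niladabuebadaf
4. k -> g, p -> b, s -> z / V _ V: no change
surface: niladabuebadaf

cell ASPECT=ma, TOR=em, POLE=ri, KEL=un:
underlying: nil-pun-lm-eb-ita
1. f -> v, k -> g, p -> b, s -> z, t -> d / V _ V: fires at position(s) 12: nilpunlmebida
2. o -> e, u -> i / F C0 _: fires at position(s) 5: nilpinlmebida
3. 0 -> a / C _ C: inserts after position(s) 3, 6, 7: nilapinalamebida
4. k -> g, p -> b, s -> z / V _ V: fires at position(s) 5: nilabinalamebida
surface: nilabinalamebida


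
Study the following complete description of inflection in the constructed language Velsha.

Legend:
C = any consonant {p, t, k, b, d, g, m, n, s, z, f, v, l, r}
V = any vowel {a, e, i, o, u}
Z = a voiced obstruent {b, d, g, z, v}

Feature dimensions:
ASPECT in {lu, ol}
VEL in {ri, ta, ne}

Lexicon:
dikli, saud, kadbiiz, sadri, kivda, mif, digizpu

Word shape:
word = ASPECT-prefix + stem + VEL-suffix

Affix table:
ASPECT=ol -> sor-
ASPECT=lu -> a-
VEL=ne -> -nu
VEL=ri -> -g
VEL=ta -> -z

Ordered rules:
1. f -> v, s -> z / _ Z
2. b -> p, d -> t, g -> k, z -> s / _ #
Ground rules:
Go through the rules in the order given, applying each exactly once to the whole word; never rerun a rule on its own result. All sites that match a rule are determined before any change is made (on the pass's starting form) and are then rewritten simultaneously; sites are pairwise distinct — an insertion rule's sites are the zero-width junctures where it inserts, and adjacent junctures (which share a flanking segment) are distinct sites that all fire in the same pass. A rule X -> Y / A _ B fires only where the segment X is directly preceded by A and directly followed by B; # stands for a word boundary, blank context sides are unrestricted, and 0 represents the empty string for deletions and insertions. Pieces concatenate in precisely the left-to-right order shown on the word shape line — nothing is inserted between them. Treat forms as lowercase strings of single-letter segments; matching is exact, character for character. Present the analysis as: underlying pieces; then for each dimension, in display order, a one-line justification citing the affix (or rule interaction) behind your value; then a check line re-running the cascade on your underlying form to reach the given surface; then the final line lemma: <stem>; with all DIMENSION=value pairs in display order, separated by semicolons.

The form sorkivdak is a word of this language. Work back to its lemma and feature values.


underlying: sor-kivda-g
ASPECT=ol - signalled by the affix sor-
VEL=ri - signalled by the affix -g
check: sorkivdag -> sorkivdag -> sorkivdak
lemma: kivda; ASPECT=ol; VEL=ri


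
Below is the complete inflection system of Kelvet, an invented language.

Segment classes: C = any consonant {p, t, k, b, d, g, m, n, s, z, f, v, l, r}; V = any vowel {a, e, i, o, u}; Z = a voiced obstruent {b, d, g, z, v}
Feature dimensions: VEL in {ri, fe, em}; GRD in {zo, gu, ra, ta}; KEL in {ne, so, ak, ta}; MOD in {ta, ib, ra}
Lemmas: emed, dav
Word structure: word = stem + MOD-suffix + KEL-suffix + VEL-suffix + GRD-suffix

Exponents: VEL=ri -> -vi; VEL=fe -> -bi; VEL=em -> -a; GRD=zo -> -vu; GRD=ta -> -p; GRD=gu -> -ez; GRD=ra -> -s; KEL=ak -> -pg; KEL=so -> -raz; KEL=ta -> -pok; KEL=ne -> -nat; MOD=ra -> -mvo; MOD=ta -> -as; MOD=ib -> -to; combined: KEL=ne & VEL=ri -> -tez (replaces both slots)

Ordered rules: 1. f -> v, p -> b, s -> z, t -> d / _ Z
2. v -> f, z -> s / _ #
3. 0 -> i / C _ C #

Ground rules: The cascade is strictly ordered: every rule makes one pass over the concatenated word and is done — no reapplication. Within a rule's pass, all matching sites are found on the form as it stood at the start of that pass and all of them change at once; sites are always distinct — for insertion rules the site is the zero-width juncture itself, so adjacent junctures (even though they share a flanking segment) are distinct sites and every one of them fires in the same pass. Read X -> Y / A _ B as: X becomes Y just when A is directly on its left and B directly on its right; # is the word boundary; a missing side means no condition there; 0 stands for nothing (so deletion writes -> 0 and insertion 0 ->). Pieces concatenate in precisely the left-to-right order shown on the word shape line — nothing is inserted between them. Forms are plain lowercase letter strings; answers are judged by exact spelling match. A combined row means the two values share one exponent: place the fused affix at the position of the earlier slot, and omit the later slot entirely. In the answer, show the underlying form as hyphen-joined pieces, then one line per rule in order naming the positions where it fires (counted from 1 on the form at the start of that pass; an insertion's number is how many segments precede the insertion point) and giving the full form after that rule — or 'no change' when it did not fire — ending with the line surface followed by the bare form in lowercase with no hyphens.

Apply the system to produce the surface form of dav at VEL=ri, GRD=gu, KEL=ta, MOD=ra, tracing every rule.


underlying: dav-mvo-pok-vi-ez
1. f -> v, p -> b, s -> z, t -> d / _ Z: no change
2. v -> f, z -> s / _ #: fires at position(s) 13: davmvopokvies
3. 0 -> i / C _ C #: no change
surface: davmvopokvies


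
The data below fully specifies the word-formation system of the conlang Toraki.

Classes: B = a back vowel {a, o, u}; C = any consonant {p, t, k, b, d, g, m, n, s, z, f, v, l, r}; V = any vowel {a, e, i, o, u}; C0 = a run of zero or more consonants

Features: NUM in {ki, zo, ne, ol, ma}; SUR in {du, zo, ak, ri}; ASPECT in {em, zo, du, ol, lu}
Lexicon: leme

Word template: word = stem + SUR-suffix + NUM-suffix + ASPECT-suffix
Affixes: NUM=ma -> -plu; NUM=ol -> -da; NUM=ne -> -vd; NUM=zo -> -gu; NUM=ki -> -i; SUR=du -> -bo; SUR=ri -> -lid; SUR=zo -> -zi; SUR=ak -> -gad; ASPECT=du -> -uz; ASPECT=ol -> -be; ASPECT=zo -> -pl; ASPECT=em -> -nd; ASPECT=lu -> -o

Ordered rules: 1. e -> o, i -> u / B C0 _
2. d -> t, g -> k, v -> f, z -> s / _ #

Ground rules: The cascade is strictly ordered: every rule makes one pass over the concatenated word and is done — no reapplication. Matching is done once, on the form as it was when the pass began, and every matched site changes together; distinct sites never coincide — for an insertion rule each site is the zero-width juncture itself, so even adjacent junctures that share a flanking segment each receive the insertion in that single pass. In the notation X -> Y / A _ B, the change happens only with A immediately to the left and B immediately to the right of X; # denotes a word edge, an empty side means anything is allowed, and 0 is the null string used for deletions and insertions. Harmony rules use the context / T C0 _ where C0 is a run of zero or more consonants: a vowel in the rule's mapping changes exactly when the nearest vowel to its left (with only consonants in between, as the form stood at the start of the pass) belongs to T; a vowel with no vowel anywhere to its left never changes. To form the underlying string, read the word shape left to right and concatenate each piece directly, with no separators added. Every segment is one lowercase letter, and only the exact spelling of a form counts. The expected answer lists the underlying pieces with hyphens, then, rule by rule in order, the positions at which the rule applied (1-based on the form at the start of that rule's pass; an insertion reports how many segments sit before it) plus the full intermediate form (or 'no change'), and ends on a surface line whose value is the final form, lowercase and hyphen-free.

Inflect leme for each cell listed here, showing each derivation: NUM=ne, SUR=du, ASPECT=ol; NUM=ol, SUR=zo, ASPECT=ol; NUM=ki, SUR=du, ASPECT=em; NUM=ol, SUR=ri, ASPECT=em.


cell NUM=ne, SUR=du, ASPECT=ol:
underlying: leme-bo-vd-be
1. e -> o, i -> u / B C0 _: fires at position(s) 10: lemebovdbo
2. d -> t, g -> k, v -> f, z -> s / _ #: no change
surface: lemebovdbo

cell NUM=ol, SUR=zo, ASPECT=ol:
underlying: leme-zi-da-be
1. e -> o, i -> u / B C0 _: fires at position(s) 10: lemezidabo
2. d -> t, g -> k, v -> f, z -> s / _ #: no change
surface: lemezidabo

cell NUM=ki, SUR=du, ASPECT=em:
underlying: leme-bo-i-nd
1. e -> o, i -> u / B C0 _: fires at position(s) 7: lemebound
2. d -> t, g -> k, v -> f, z -> s / _ #: fires at position(s) 9: lemebount
surface: lemebount

cell NUM=ol, SUR=ri, ASPECT=em:
underlying: leme-lid-da-nd
1. e -> o, i -> u / B C0 _: no change
2. d -> t, g -> k, v -> f, z -> s / _ #: fires at position(s) 11: lemeliddant
surface: lemeliddant


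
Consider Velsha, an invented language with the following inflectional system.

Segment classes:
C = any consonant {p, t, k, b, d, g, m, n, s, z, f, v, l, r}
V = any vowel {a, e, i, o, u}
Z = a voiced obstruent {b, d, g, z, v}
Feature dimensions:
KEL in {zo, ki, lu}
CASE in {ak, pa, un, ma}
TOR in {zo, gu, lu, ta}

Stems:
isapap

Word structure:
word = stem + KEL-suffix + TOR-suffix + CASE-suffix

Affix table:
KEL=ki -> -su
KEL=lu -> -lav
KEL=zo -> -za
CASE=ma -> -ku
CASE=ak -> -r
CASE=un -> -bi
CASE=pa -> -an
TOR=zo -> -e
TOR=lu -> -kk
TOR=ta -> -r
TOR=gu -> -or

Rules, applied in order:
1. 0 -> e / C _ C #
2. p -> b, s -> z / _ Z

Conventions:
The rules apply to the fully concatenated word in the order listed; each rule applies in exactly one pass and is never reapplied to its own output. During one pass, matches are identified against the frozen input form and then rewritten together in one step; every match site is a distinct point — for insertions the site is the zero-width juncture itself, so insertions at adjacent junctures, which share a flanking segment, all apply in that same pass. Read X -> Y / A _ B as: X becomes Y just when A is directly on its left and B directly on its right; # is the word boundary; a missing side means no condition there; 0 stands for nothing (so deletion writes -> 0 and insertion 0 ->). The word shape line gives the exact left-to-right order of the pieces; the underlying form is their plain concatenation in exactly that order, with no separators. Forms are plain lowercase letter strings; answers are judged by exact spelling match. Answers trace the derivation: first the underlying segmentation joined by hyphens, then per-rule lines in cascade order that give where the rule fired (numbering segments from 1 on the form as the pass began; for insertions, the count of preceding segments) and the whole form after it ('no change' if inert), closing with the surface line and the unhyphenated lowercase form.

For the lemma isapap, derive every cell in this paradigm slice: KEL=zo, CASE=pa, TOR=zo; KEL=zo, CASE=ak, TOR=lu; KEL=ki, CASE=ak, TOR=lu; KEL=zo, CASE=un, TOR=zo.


cell KEL=zo, CASE=pa, TOR=zo:
underlying: isapap-za-e-an
1. 0 -> e / C _ C #: no change
2. p -> b, s -> z / _ Z: fires at position(s) 6: isapabzaean
surface: isapabzaean

cell KEL=zo, CASE=ak, TOR=lu:
underlying: isapap-za-kk-r
1. 0 -> e / C _ C #: inserts after position(s) 10: isapapzakker
2. p -> b, s -> z / _ Z: fires at position(s) 6: isapabzakker
surface: isapabzakker

cell KEL=ki, CASE=ak, TOR=lu:
underlying: isapap-su-kk-r
1. 0 -> e / C _ C #: inserts after position(s) 10: isapapsukker
2. p -> b, s -> z / _ Z: no change
surface: isapapsukker

cell KEL=zo, CASE=un, TOR=zo:
underlying: isapap-za-e-bi
1. 0 -> e / C _ C #: no change
2. p -> b, s -> z / _ Z: fires at position(s) 6: isapabzaebi
surface: isapabzaebi


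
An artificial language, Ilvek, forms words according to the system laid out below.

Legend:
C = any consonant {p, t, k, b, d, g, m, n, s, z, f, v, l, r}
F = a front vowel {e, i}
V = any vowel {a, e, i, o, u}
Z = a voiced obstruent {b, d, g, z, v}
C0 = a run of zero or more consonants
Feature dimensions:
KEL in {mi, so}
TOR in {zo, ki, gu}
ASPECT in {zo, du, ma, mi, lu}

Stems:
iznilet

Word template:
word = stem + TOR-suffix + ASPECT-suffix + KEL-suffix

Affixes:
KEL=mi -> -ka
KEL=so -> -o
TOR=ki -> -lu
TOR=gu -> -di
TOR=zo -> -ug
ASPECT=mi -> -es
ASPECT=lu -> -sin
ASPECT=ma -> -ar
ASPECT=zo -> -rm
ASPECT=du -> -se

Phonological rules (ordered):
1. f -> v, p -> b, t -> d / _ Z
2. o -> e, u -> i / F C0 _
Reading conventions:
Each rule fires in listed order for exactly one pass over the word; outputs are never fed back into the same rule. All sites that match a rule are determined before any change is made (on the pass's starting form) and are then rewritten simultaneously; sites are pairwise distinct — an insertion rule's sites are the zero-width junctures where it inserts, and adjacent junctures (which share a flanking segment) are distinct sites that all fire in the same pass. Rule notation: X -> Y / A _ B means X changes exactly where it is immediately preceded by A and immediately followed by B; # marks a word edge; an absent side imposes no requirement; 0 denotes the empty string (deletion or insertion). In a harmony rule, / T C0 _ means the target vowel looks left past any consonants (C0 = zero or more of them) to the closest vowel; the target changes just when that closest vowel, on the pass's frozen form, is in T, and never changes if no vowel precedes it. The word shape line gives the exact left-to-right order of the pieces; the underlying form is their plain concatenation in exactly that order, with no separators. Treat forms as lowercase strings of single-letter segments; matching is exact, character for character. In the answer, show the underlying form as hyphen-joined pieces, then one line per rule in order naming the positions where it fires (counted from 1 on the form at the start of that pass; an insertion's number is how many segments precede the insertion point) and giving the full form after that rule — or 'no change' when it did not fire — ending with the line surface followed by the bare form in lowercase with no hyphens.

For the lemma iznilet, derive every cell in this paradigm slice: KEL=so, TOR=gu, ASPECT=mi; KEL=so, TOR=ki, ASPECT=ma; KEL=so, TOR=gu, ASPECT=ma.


cell KEL=so, TOR=gu, ASPECT=mi:
underlying: iznilet-di-es-o
1. f -> v, p -> b, t -> d / _ Z: fires at position(s) 7: iznileddieso
2. o -> e, u -> i / F C0 _: fires at position(s) 12: iznileddiese
surface: iznileddiese

cell KEL=so, TOR=ki, ASPECT=ma:
underlying: iznilet-lu-ar-o
1. f -> v, p -> b, t -> d / _ Z: no change
2. o -> e, u -> i / F C0 _: fires at position(s) 9: izniletliaro
surface: izniletliaro

cell KEL=so, TOR=gu, ASPECT=ma:
underlying: iznilet-di-ar-o
1. f -> v, p -> b, t -> d / _ Z: fires at position(s) 7: iznileddiaro
2. o -> e, u -> i / F C0 _: no change
surface: iznileddiaro


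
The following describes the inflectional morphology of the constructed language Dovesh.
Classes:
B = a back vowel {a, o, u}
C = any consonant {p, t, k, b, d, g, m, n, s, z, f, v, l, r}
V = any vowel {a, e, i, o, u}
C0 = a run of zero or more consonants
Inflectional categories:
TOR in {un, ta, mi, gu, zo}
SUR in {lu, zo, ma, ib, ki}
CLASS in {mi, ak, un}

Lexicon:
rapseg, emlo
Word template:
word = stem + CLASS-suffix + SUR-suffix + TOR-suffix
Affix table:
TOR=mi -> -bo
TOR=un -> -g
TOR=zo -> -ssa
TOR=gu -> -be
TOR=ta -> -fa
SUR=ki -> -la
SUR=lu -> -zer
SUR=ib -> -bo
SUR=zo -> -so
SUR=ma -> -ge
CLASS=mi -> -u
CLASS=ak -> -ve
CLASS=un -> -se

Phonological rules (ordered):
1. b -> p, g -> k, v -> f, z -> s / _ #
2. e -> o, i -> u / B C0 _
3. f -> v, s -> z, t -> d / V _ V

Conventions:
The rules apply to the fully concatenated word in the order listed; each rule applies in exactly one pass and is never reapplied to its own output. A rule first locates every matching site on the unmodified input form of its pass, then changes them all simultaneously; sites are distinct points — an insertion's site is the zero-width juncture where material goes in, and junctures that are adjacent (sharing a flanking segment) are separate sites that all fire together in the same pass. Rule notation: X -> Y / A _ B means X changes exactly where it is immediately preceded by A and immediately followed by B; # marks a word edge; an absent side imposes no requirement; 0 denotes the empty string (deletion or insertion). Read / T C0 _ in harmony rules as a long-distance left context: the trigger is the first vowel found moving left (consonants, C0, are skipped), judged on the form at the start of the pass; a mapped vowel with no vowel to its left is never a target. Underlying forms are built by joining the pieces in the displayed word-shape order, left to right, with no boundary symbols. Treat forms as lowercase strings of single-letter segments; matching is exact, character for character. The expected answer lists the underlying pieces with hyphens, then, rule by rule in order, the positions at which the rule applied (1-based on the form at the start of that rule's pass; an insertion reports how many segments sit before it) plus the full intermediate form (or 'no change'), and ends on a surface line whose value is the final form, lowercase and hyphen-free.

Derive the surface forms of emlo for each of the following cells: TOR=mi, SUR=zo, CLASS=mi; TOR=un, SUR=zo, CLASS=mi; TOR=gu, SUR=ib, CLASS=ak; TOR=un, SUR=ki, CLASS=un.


cell TOR=mi, SUR=zo, CLASS=mi:
underlying: emlo-u-so-bo
1. b -> p, g -> k, v -> f, z -> s / _ #: no change
2. e -> o, i -> u / B C0 _: no change
3. f -> v, s -> z, t -> d / V _ V: fires at position(s) 6: emlouzobo
surface: emlouzobo

cell TOR=un, SUR=zo, CLASS=mi:
underlying: emlo-u-so-g
1. b -> p, g -> k, v -> f, z -> s / _ #: fires at position(s) 8: emlousok
2. e -> o, i -> u / B C0 _: no change
3. f -> v, s -> z, t -> d / V _ V: fires at position(s) 6: emlouzok
surface: emlouzok

cell TOR=gu, SUR=ib, CLASS=ak:
underlying: emlo-ve-bo-be
1. b -> p, g -> k, v -> f, z -> s / _ #: no change
2. e -> o, i -> u / B C0 _: fires at position(s) 6, 10: emlovobobo
3. f -> v, s -> z, t -> d / V _ V: no change
surface: emlovobobo

cell TOR=un, SUR=ki, CLASS=un:
underlying: emlo-se-la-g
1. b -> p, g -> k, v -> f, z -> s / _ #: fires at position(s) 9: emloselak
2. e -> o, i -> u / B C0 _: fires at position(s) 6: emlosolak
3. f -> v, s -> z, t -> d / V _ V: fires at position(s) 5: emlozolak
surface: emlozolak


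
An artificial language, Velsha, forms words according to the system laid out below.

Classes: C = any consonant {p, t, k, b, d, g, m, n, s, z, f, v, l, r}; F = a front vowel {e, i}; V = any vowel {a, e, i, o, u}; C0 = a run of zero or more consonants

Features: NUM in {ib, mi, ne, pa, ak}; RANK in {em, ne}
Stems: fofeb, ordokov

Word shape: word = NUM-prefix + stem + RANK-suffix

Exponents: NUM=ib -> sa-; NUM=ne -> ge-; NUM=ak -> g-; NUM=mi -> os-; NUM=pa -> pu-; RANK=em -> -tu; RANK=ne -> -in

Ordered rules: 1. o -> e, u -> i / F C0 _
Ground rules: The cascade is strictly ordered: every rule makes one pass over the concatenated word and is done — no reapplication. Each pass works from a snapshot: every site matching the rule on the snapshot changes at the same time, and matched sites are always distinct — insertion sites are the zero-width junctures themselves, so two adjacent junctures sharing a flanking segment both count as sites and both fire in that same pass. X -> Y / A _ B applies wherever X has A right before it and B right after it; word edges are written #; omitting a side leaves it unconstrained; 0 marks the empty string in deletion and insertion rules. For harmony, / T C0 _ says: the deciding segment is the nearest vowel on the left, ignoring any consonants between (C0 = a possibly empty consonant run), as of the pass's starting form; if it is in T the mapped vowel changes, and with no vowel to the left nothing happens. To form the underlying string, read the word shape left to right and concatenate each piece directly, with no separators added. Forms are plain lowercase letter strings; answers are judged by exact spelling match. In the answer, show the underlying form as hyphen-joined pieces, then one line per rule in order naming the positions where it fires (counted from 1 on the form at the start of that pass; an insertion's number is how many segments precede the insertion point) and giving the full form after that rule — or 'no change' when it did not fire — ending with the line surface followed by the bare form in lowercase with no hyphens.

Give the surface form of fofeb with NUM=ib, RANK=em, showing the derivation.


underlying: sa-fofeb-tu
1. o -> e, u -> i / F C0 _: fires at position(s) 9: safofebti
surface: safofebti


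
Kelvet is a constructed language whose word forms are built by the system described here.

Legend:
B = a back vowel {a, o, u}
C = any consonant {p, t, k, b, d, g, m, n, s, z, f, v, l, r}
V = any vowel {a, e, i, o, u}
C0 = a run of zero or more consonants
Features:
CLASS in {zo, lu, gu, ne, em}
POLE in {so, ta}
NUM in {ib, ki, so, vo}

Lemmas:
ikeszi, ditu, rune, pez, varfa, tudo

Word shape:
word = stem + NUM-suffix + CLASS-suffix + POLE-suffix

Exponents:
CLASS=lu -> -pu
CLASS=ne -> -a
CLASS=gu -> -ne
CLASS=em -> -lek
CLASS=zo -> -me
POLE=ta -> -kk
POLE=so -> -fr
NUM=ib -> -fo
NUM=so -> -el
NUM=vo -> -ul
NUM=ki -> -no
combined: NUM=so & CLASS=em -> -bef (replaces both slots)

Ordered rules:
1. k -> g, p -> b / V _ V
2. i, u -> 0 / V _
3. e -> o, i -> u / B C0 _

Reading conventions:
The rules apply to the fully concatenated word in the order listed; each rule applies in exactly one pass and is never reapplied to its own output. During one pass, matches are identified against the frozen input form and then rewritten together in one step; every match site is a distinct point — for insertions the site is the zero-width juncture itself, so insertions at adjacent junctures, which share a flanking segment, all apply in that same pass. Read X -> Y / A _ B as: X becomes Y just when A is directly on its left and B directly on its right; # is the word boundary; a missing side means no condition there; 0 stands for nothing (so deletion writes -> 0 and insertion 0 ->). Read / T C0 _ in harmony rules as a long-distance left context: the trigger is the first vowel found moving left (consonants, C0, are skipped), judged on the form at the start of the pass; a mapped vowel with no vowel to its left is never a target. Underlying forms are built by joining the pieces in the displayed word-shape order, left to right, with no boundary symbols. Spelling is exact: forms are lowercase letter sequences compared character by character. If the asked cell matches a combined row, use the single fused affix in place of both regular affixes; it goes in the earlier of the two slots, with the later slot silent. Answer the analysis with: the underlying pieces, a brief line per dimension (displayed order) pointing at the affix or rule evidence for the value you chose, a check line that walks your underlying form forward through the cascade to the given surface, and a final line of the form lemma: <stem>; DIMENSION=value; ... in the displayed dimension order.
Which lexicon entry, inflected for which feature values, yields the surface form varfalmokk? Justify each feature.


underlying: varfa-ul-me-kk
CLASS=zo - signalled by the affix -me
POLE=ta - signalled by the affix -kk
NUM=vo - signalled by the affix -ul
check: varfaulmekk -> varfaulmekk -> varfalmekk -> varfalmokk
lemma: varfa; CLASS=zo; POLE=ta; NUM=vo


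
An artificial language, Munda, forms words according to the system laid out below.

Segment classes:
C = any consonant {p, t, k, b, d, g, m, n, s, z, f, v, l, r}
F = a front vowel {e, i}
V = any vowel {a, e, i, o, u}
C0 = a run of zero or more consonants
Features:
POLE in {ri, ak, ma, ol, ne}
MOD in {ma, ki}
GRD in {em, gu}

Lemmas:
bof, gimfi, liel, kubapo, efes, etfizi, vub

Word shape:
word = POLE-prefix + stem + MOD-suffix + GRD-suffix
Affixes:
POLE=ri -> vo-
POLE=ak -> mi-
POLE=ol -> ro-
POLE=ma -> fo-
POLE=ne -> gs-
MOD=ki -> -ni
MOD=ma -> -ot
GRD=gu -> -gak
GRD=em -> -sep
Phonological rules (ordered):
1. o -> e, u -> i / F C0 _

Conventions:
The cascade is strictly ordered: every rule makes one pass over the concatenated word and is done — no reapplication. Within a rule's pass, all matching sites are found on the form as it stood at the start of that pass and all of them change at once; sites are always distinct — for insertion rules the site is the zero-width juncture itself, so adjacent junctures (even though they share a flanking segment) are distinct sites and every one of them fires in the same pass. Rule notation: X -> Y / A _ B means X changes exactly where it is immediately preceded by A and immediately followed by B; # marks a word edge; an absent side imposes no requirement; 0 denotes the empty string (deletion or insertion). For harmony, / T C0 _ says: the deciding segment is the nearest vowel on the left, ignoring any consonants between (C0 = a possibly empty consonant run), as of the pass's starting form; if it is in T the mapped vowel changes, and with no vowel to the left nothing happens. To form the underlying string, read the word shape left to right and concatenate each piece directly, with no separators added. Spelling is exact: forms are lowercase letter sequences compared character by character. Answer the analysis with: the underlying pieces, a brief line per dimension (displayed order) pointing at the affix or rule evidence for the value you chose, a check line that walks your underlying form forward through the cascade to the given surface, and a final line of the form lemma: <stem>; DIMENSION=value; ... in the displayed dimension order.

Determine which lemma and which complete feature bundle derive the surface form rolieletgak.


underlying: ro-liel-ot-gak
POLE=ol - signalled by the affix ro-
MOD=ma - signalled by the affix -ot
GRD=gu - signalled by the affix -gak
check: rolielotgak -> rolieletgak
lemma: liel; POLE=ol; MOD=ma; GRD=gu


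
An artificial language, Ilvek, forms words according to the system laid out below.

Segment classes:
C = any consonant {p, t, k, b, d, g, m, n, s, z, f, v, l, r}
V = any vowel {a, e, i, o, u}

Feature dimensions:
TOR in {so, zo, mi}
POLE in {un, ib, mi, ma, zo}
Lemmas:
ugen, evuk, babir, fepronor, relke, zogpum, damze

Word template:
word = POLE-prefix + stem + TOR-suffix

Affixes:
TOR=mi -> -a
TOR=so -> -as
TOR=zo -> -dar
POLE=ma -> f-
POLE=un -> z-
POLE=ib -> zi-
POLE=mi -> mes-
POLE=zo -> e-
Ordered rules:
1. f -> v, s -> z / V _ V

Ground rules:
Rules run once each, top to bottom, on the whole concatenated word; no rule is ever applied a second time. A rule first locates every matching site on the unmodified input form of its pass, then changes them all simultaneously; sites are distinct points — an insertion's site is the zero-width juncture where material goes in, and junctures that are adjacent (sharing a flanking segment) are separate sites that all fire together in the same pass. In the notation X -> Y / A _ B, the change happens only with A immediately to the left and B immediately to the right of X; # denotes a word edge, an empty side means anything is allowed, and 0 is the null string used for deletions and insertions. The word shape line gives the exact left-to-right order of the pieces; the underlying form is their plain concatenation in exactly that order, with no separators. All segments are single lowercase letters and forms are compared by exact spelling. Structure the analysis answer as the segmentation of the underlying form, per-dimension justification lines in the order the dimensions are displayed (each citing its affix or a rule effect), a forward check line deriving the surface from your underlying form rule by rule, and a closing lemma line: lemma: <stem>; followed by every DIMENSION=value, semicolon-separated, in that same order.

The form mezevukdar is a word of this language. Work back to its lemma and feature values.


underlying: mes-evuk-dar
TOR=zo - signalled by the affix -dar
POLE=mi - signalled by the affix mes-
check: mesevukdar -> mezevukdar
lemma: evuk; TOR=zo; POLE=mi


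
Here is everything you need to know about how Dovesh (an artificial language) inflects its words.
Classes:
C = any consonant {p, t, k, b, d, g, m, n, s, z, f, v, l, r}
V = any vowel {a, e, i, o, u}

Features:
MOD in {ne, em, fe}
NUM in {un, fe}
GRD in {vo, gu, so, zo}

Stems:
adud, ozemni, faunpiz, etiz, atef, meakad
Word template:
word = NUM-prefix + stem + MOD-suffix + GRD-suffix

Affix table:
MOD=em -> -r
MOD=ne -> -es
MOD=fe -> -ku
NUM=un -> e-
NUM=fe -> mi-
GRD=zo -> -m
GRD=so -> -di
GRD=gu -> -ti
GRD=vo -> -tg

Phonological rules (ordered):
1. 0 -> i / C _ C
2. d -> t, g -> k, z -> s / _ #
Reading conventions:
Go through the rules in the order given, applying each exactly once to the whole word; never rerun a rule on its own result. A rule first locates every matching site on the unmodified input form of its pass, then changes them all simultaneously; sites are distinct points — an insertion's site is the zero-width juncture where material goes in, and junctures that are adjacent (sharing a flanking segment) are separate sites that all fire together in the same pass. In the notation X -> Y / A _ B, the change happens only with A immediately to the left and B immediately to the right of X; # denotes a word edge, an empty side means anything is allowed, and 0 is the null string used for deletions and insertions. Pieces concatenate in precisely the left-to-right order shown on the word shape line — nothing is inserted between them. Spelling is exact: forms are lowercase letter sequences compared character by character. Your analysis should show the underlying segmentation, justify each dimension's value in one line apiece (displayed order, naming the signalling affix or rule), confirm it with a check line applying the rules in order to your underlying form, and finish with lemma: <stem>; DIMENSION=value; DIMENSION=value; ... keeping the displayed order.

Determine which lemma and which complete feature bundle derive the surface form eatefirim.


underlying: e-atef-r-m
MOD=em - signalled by the affix -r
NUM=un - signalled by the affix e-
GRD=zo - signalled by the affix -m
check: eatefrm -> eatefirim -> eatefirim
lemma: atef; MOD=em; NUM=un; GRD=zo


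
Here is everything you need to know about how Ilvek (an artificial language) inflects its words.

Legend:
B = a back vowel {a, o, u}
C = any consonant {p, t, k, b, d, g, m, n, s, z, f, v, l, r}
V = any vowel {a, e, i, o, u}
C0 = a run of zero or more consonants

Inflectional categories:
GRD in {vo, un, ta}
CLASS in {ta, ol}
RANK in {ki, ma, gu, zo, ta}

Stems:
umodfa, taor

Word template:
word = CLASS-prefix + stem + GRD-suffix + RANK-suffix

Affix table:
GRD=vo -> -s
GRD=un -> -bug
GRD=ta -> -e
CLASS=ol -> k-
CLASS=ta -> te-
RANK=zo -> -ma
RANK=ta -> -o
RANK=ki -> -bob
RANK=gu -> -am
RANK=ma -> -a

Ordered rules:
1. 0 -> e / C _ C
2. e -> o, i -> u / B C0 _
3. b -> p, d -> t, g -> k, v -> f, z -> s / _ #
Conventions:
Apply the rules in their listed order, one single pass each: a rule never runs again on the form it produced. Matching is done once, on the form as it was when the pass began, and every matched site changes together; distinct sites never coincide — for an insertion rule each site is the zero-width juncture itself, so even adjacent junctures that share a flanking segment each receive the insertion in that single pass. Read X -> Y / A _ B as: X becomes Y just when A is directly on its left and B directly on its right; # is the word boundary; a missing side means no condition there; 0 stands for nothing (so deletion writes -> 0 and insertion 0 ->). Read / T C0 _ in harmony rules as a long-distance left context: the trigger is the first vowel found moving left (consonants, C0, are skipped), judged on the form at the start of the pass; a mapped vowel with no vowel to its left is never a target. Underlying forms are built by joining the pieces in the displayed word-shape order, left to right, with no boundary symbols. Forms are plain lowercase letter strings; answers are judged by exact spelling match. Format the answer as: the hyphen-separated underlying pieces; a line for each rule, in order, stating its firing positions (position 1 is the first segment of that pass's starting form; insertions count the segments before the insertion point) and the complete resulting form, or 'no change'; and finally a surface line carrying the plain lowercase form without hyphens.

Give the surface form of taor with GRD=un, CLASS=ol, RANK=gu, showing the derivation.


underlying: k-taor-bug-am
1. 0 -> e / C _ C: inserts after position(s) 1, 5: ketaorebugam
2. e -> o, i -> u / B C0 _: fires at position(s) 7: ketaorobugam
3. b -> p, d -> t, g -> k, v -> f, z -> s / _ #: no change
surface: ketaorobugam


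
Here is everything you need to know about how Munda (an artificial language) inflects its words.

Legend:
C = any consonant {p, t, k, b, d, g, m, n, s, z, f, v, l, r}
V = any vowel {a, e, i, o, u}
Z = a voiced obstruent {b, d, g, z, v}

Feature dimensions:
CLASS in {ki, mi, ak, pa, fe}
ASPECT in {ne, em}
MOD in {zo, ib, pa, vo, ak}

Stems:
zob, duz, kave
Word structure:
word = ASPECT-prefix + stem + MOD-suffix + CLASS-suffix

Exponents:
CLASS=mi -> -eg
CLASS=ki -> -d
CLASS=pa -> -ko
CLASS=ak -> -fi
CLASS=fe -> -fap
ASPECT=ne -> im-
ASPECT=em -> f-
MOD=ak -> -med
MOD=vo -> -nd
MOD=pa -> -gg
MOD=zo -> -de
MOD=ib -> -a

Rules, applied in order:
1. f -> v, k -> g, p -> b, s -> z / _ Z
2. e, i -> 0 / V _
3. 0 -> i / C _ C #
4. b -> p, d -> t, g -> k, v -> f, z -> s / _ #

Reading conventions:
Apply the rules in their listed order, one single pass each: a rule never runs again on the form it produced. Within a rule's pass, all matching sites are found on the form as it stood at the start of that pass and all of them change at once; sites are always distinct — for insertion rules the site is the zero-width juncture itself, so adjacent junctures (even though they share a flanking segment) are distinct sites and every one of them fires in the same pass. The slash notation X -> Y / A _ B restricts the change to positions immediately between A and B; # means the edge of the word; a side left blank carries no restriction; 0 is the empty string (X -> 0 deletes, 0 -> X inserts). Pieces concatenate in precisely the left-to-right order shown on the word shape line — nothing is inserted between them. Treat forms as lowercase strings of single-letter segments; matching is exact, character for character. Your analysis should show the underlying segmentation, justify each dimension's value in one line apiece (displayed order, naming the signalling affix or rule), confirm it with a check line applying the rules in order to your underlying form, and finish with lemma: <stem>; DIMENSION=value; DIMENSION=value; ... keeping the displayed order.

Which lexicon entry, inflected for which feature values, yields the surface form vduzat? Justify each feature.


underlying: f-duz-a-d
CLASS=ki - signalled by the affix -d
ASPECT=em - signalled by the affix f-
MOD=ib - signalled by the affix -a
check: fduzad -> vduzad -> vduzad -> vduzad -> vduzat
lemma: duz; CLASS=ki; ASPECT=em; MOD=ib


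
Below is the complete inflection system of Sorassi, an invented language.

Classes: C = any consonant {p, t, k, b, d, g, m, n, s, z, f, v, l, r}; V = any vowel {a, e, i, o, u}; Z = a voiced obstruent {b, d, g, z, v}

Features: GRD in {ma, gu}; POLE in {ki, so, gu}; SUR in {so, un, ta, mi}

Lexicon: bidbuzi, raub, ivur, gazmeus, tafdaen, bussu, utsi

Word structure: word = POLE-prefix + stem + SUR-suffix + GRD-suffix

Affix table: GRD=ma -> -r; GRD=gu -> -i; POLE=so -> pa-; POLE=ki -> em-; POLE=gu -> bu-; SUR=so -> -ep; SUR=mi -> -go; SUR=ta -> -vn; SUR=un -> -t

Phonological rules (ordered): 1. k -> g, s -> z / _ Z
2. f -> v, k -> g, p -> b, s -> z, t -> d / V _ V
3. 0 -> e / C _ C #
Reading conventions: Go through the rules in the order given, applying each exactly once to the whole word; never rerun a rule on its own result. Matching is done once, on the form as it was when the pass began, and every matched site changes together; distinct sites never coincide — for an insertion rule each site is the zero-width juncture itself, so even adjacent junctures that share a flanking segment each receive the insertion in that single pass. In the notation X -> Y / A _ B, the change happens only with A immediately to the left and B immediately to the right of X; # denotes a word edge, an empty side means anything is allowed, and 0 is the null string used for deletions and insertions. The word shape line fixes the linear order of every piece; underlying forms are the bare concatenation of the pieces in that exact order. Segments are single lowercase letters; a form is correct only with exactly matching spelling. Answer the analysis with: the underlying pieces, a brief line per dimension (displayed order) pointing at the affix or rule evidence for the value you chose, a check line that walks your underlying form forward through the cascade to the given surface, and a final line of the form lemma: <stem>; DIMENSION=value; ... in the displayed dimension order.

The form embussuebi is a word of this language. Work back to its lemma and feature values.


underlying: em-bussu-ep-i
GRD=gu - signalled by the affix -i
POLE=ki - signalled by the affix em-
SUR=so - signalled by the affix -ep
check: embussuepi -> embussuepi -> embussuebi -> embussuebi
lemma: bussu; GRD=gu; POLE=ki; SUR=so
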